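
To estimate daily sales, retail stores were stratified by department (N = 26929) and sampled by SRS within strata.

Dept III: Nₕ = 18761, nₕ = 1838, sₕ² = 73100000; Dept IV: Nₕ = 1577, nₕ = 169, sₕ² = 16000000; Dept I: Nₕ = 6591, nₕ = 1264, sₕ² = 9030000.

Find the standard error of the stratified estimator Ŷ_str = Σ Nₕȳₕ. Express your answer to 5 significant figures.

3.6178 × 10^6

Var(Ŷ_str) = Σₕ Nₕ²(1 − fₕ)sₕ²/nₕ.
Dept III: 18761²·(1 − 1838/18761)·73100000/1838 = 1.2627146 × 10^13.
Dept IV: 1577²·(1 − 169/1577)·16000000/169 = 2.102169 × 10^11.
Dept I: 6591²·(1 − 1264/6591)·9030000/1264 = 2.5082723 × 10^11.
Sum = 1.308819 × 10^13.
SE = √(1.308819 × 10^13) = 3.6178 × 10^6.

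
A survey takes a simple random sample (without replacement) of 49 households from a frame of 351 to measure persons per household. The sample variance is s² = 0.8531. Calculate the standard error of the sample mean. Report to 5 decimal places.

Under SRS without replacement, Var(ȳ) = (1 − f)·s²/n with f = n/N = 49/351 = 0.13960114.
Var(ȳ) = (1 − 0.13960114)·0.8531/49 = 0.86039886·0.017410204 = 0.01497972.
SE(ȳ) = √(0.01497972) = 0.12239.

0.12239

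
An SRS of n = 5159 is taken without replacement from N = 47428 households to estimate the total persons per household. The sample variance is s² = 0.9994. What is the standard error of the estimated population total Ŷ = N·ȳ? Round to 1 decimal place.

Var(Ŷ) = N²·Var(ȳ) = N²·(1 − n/N)·s²/n.
f = 5159/47428 = 0.10877541; Var(ȳ) = 0.89122459·0.9994/5159 = 1.7264777 × 10^-4.
Var(Ŷ) = 47428² · (1.7264777 × 10^-4) = 388356.52.
SE(Ŷ) = √(388356.52) = 623.2.

623.2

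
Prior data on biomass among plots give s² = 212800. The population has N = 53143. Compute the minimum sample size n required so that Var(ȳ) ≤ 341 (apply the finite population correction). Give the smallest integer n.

Without fpc, n₀ = s²/D = 212800/341 = 624.0469.
With fpc, (1 − n/N)·s²/n ≤ D requires n ≥ n₀/(1 + n₀/N) = 624.0469/(1 + 624.0469/53143) = 616.8039.
Rounding up, n = 617.

617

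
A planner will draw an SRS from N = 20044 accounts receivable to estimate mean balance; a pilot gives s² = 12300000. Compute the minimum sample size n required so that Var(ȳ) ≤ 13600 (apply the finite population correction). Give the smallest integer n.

Without fpc, n₀ = s²/D = 12300000/13600 = 904.4118.
With fpc, (1 − n/N)·s²/n ≤ D requires n ≥ n₀/(1 + n₀/N) = 904.4118/(1 + 904.4118/20044) = 865.3654.
Rounding up, n = 866.

866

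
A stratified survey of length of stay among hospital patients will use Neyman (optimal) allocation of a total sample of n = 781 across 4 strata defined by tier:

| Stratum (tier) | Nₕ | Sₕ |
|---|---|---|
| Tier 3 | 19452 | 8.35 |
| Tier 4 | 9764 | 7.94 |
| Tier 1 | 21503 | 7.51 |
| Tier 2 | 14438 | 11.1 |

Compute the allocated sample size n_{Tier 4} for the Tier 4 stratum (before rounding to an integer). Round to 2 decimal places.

107.79

Neyman allocation: nₕ = n·NₕSₕ / Σⱼ NⱼSⱼ.
Σ NⱼSⱼ = 19452·8.35 + 9764·7.94 + 21503·7.51 + 14438·11.1 = 561699.69.
n_{Tier 4} = 781·9764·7.94 / 561699.69 = 107.79.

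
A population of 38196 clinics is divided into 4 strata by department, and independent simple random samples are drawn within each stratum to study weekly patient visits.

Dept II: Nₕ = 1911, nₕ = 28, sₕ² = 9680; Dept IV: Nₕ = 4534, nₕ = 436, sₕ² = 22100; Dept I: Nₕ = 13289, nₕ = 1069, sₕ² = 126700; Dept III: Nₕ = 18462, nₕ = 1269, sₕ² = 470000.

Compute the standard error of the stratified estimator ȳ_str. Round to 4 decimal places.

9.7607

Var(ȳ_str) = Σₕ Wₕ²(1 − fₕ)sₕ²/nₕ with Wₕ = Nₕ/N, N = 38196.
Dept II: Wₕ = 0.05003142; term = 0.05003142²·(1 − 0.01465201)·9680/28 = 0.85269274.
Dept IV: Wₕ = 0.11870353; term = 0.11870353²·(1 − 0.09616233)·22100/436 = 0.64554049.
Dept I: Wₕ = 0.34791601; term = 0.34791601²·(1 − 0.08044247)·126700/1069 = 13.192486.
Dept III: Wₕ = 0.48334904; term = 0.48334904²·(1 − 0.06873578)·470000/1269 = 80.58067.
Sum = 95.271389.
SE = √(95.271389) = 9.7607.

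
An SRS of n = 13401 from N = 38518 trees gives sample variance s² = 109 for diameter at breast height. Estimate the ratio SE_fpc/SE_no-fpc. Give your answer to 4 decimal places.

0.8075

f = n/N = 13401/38518 = 0.34791526.
SE_no-fpc = √(s²/n) = 0.090187146; SE_fpc = √((1−f)s²/n) = 0.072827712.
Ratio = √(1−f) = 0.80751764.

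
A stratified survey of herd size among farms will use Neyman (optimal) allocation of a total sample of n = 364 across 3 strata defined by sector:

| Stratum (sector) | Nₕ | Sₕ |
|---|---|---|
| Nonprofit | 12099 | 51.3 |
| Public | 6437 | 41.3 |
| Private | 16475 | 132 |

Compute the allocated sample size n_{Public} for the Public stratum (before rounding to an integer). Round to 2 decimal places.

31.61

Neyman allocation: nₕ = n·NₕSₕ / Σⱼ NⱼSⱼ.
Σ NⱼSⱼ = 12099·51.3 + 6437·41.3 + 16475·132 = 3.0612268 × 10^6.
n_{Public} = 364·6437·41.3 / (3.0612268 × 10^6) = 31.61.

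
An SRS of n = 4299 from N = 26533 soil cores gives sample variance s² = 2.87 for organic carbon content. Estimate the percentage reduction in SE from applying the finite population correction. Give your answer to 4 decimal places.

8.4590

f = n/N = 4299/26533 = 0.16202465.
SE_no-fpc = √(s²/n) = 0.025837901; SE_fpc = √((1−f)s²/n) = 0.023652271.
Ratio = √(1−f) = 0.91540994. Reduction = 100·(1 − 0.91540994) = 8.4590%.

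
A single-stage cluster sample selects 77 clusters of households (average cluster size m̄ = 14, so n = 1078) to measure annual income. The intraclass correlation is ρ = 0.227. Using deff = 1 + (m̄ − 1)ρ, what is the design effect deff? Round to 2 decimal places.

3.95

deff = 1 + (14 − 1)·0.227 = 1 + 2.951 = 3.951.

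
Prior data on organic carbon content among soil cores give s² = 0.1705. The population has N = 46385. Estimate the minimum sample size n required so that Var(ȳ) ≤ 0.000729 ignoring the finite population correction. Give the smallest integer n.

234

Without fpc, n₀ = s²/D = 0.1705/0.000729 = 233.8820.
Rounding up, n = 234.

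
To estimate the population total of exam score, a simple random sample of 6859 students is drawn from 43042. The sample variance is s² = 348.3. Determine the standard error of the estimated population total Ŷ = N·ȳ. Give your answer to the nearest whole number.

8893

Var(Ŷ) = N²·Var(ȳ) = N²·(1 − n/N)·s²/n.
f = 6859/43042 = 0.15935598; Var(ȳ) = 0.84064402·348.3/6859 = 0.042687901.
Var(Ŷ) = 43042² · 0.042687901 = 7.9084193 × 10^7.
SE(Ŷ) = √(7.9084193 × 10^7) = 8893.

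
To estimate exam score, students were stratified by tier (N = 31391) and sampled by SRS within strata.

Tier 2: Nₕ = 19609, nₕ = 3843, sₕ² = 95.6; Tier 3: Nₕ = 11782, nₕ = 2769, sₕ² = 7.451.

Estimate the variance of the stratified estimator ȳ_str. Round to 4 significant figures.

Var(ȳ_str) = Σₕ Wₕ²(1 − fₕ)sₕ²/nₕ with Wₕ = Nₕ/N, N = 31391.
Tier 2: Wₕ = 0.62466949; term = 0.62466949²·(1 − 0.19598144)·95.6/3843 = 0.0078046633.
Tier 3: Wₕ = 0.37533051; term = 0.37533051²·(1 − 0.23501952)·7.451/2769 = 2.899811 × 10^-4.
Sum = 0.0080946444.

0.008095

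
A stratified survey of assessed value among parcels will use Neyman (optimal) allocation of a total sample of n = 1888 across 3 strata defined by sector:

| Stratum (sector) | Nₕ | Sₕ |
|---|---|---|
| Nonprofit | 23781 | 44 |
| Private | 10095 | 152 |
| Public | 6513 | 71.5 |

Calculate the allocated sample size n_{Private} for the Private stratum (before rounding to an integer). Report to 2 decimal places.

950.94

Neyman allocation: nₕ = n·NₕSₕ / Σⱼ NⱼSⱼ.
Σ NⱼSⱼ = 23781·44 + 10095·152 + 6513·71.5 = 3.0464835 × 10^6.
n_{Private} = 1888·10095·152 / (3.0464835 × 10^6) = 950.94.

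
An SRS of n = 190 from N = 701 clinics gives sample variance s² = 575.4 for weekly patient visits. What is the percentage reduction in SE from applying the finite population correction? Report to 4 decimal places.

f = n/N = 190/701 = 0.27104137.
SE_no-fpc = √(s²/n) = 1.7402359; SE_fpc = √((1−f)s²/n) = 1.4857973.
Ratio = √(1−f) = 0.85379074. Reduction = 100·(1 − 0.85379074) = 14.6209%.

14.6209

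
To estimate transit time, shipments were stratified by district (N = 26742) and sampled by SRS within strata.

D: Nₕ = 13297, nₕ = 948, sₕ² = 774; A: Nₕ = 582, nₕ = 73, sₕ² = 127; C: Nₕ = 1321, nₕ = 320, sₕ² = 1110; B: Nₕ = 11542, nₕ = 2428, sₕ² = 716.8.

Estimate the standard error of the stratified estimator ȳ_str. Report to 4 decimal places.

0.4879

Var(ȳ_str) = Σₕ Wₕ²(1 − fₕ)sₕ²/nₕ with Wₕ = Nₕ/N, N = 26742.
D: Wₕ = 0.49723282; term = 0.49723282²·(1 − 0.07129428)·774/948 = 0.18746937.
A: Wₕ = 0.02176352; term = 0.02176352²·(1 − 0.12542955)·127/73 = 7.2066571 × 10^-4.
C: Wₕ = 0.04939795; term = 0.04939795²·(1 − 0.24224073)·1110/320 = 0.0064138991.
B: Wₕ = 0.43160571; term = 0.43160571²·(1 − 0.21036216)·716.8/2428 = 0.043426181.
Sum = 0.23803012.
SE = √(0.23803012) = 0.4879.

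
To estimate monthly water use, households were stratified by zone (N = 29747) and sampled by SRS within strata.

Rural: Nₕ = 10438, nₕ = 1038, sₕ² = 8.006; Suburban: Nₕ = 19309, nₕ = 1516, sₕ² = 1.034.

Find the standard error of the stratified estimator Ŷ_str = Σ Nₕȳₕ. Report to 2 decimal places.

Var(Ŷ_str) = Σₕ Nₕ²(1 − fₕ)sₕ²/nₕ.
Rural: 10438²·(1 − 1038/10438)·8.006/1038 = 756769.08.
Suburban: 19309²·(1 − 1516/19309)·1.034/1516 = 234331.3.
Sum = 991100.38.
SE = √(991100.38) = 995.54.

995.54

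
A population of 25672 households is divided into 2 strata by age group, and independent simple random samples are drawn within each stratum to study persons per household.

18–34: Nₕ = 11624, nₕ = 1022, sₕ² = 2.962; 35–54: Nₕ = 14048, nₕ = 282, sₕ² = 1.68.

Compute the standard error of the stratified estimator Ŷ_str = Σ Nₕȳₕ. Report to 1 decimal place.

Var(Ŷ_str) = Σₕ Nₕ²(1 − fₕ)sₕ²/nₕ.
18–34: 11624²·(1 − 1022/11624)·2.962/1022 = 357172.13.
35–54: 14048²·(1 − 282/14048)·1.68/282 = 1.1520795 × 10^6.
Sum = 1.5092516 × 10^6.
SE = √(1.5092516 × 10^6) = 1228.5.

1228.5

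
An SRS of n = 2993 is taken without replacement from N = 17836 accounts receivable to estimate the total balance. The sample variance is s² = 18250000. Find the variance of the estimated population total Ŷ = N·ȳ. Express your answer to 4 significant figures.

1.614 × 10^12

Var(Ŷ) = N²·Var(ȳ) = N²·(1 − n/N)·s²/n.
f = 2993/17836 = 0.16780668; Var(ȳ) = 0.83219332·18250000/2993 = 5074.3495.
Var(Ŷ) = 17836² · 5074.3495 = 1.6142668 × 10^12.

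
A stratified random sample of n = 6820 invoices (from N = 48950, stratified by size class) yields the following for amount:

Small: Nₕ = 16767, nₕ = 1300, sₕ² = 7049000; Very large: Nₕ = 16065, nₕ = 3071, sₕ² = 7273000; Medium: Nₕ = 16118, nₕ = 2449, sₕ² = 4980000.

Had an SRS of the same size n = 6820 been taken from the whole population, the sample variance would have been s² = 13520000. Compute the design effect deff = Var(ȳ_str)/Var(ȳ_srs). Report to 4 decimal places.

Var(ȳ_str) = Σ Wₕ²(1−fₕ)sₕ²/nₕ with Wₕ = Nₕ/48950:
  Small: (16767/48950)²·(1−1300/16767)·7049000/1300 = 586.86771
  Very large: (16065/48950)²·(1−3071/16065)·7273000/3071 = 206.32506
  Medium: (16118/48950)²·(1−2449/16118)·4980000/2449 = 186.97479
  → Var(ȳ_str) = 980.16756.
Var(ȳ_srs) = (1 − 6820/48950)·13520000/6820 = 1706.2045.
deff = 980.16756 / 1706.2045 = 0.5745.

0.5745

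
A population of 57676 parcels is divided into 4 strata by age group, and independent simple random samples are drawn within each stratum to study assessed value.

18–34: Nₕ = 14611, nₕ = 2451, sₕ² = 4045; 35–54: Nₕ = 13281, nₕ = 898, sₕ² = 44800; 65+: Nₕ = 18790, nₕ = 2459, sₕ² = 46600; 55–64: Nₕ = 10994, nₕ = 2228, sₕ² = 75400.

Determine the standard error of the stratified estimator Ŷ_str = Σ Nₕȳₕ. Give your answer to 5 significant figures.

132570

Var(Ŷ_str) = Σₕ Nₕ²(1 − fₕ)sₕ²/nₕ.
18–34: 14611²·(1 − 2451/14611)·4045/2451 = 2.9321672 × 10^8.
35–54: 13281²·(1 − 898/13281)·44800/898 = 8.2046173 × 10^9.
65+: 18790²·(1 − 2459/18790)·46600/2459 = 5.8152307 × 10^9.
55–64: 10994²·(1 − 2228/10994)·75400/2228 = 3.2614698 × 10^9.
Sum = 1.7574535 × 10^10.
SE = √(1.7574535 × 10^10) = 132570.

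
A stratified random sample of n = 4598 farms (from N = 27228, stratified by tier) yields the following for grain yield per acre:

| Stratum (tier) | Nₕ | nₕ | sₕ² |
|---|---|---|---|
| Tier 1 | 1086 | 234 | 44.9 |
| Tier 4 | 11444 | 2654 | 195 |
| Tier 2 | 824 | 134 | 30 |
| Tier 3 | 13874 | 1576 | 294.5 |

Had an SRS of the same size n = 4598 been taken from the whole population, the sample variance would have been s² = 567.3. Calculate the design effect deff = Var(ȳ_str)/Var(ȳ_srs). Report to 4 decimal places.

0.5206

Var(ȳ_str) = Σ Wₕ²(1−fₕ)sₕ²/nₕ with Wₕ = Nₕ/27228:
  Tier 1: (1086/27228)²·(1−234/1086)·44.9/234 = 2.3947954 × 10^-4
  Tier 4: (11444/27228)²·(1−2654/11444)·195/2654 = 0.009969398
  Tier 2: (824/27228)²·(1−134/824)·30/134 = 1.7169643 × 10^-4
  Tier 3: (13874/27228)²·(1−1576/13874)·294.5/1576 = 0.043006468
  → Var(ȳ_str) = 0.053387042.
Var(ȳ_srs) = (1 − 4598/27228)·567.3/4598 = 0.10254456.
deff = 0.053387042 / 0.10254456 = 0.5206.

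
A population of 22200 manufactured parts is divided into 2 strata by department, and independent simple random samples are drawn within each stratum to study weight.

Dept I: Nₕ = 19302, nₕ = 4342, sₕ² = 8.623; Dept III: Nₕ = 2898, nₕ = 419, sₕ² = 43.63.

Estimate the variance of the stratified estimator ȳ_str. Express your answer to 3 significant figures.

Var(ȳ_str) = Σₕ Wₕ²(1 − fₕ)sₕ²/nₕ with Wₕ = Nₕ/N, N = 22200.
Dept I: Wₕ = 0.86945946; term = 0.86945946²·(1 − 0.22495078)·8.623/4342 = 0.0011635807.
Dept III: Wₕ = 0.13054054; term = 0.13054054²·(1 − 0.14458247)·43.63/419 = 0.0015178895.
Sum = 0.0026814702.

0.00268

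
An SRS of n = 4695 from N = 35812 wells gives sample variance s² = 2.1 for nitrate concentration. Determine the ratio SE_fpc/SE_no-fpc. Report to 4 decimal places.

0.9321

f = n/N = 4695/35812 = 0.13110131.
SE_no-fpc = √(s²/n) = 0.021149098; SE_fpc = √((1−f)s²/n) = 0.019714076.
Ratio = √(1−f) = 0.93214736.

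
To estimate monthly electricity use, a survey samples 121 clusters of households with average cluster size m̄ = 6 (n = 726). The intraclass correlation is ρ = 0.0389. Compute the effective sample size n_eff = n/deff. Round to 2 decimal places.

607.79

deff = 1 + (6 − 1)·0.0389 = 1 + 0.1945 = 1.1945.
n_eff = 726 / 1.1945 = 607.79.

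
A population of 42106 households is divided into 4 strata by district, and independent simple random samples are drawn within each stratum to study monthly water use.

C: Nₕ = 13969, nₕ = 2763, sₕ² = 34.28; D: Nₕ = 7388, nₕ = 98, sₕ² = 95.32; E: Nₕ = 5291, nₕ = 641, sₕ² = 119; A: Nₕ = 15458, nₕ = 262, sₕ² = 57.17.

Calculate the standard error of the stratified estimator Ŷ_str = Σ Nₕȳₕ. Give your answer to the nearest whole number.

10495

Var(Ŷ_str) = Σₕ Nₕ²(1 − fₕ)sₕ²/nₕ.
C: 13969²·(1 − 2763/13969)·34.28/2763 = 1.9421191 × 10^6.
D: 7388²·(1 − 98/7388)·95.32/98 = 5.2385654 × 10^7.
E: 5291²·(1 − 641/5291)·119/641 = 4.5675115 × 10^6.
A: 15458²·(1 − 262/15458)·57.17/262 = 5.1256564 × 10^7.
Sum = 1.1015185 × 10^8.
SE = √(1.1015185 × 10^8) = 10495.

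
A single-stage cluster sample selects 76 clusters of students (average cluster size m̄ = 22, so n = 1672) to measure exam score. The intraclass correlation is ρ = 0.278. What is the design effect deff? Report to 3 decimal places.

deff = 1 + (22 − 1)·0.278 = 1 + 5.838 = 6.838.

6.838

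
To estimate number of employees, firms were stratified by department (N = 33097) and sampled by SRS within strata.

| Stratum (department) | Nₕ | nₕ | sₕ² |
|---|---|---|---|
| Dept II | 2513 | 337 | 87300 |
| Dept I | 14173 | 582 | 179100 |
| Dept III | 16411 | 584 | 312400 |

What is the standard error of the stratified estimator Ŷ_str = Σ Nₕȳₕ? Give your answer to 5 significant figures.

Var(Ŷ_str) = Σₕ Nₕ²(1 − fₕ)sₕ²/nₕ.
Dept II: 2513²·(1 − 337/2513)·87300/337 = 1.4165624 × 10^9.
Dept I: 14173²·(1 − 582/14173)·179100/582 = 5.9276943 × 10^10.
Dept III: 16411²·(1 − 584/16411)·312400/584 = 1.3894145 × 10^11.
Sum = 1.9963496 × 10^11.
SE = √(1.9963496 × 10^11) = 446810.

446810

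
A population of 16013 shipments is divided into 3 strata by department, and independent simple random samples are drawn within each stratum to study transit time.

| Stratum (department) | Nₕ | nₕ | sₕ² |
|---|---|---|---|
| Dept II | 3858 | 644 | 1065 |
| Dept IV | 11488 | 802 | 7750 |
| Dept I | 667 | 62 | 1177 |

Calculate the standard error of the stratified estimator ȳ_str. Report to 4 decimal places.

Var(ȳ_str) = Σₕ Wₕ²(1 − fₕ)sₕ²/nₕ with Wₕ = Nₕ/N, N = 16013.
Dept II: Wₕ = 0.24092924; term = 0.24092924²·(1 − 0.16692587)·1065/644 = 0.079969877.
Dept IV: Wₕ = 0.71741710; term = 0.71741710²·(1 − 0.06981198)·7750/802 = 4.6263824.
Dept I: Wₕ = 0.04165366; term = 0.04165366²·(1 − 0.09295352)·1177/62 = 0.029875871.
Sum = 4.7362281.
SE = √(4.7362281) = 2.1763.

2.1763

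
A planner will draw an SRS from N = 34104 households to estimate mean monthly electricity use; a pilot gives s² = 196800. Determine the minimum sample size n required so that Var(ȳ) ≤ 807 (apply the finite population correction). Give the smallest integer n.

243

Without fpc, n₀ = s²/D = 196800/807 = 243.8662.
With fpc, (1 − n/N)·s²/n ≤ D requires n ≥ n₀/(1 + n₀/N) = 243.8662/(1 + 243.8662/34104) = 242.1348.
Rounding up, n = 243.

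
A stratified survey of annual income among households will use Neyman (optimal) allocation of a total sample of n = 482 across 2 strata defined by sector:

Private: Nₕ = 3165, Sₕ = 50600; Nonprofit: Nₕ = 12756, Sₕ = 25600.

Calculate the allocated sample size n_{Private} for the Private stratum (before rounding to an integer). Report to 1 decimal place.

Neyman allocation: nₕ = n·NₕSₕ / Σⱼ NⱼSⱼ.
Σ NⱼSⱼ = 3165·50600 + 12756·25600 = 4.867026 × 10^8.
n_{Private} = 482·3165·50600 / (4.867026 × 10^8) = 158.6.

158.6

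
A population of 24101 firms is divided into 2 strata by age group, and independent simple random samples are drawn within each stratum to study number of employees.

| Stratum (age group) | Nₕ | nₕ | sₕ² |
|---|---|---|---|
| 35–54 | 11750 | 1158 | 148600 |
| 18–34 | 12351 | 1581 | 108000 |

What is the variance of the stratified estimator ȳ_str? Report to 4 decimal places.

Var(ȳ_str) = Σₕ Wₕ²(1 − fₕ)sₕ²/nₕ with Wₕ = Nₕ/N, N = 24101.
35–54: Wₕ = 0.48753164; term = 0.48753164²·(1 − 0.09855319)·148600/1158 = 27.495142.
18–34: Wₕ = 0.51246836; term = 0.51246836²·(1 − 0.12800583)·108000/1581 = 15.643704.
Sum = 43.138846.

43.1388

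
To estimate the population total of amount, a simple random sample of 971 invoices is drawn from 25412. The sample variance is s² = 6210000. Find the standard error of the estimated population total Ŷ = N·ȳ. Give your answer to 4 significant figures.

1.993 × 10^6

Var(Ŷ) = N²·Var(ȳ) = N²·(1 − n/N)·s²/n.
f = 971/25412 = 0.03821029; Var(ȳ) = 0.96178971·6210000/971 = 6151.0959.
Var(Ŷ) = 25412² · 6151.0959 = 3.9721916 × 10^12.
SE(Ŷ) = √(3.9721916 × 10^12) = 1.993 × 10^6.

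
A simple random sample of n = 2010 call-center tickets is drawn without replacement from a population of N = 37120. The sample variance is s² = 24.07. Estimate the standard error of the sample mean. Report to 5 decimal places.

0.10643

Under SRS without replacement, Var(ȳ) = (1 − f)·s²/n with f = n/N = 2010/37120 = 0.05414871.
Var(ȳ) = (1 − 0.05414871)·24.07/2010 = 0.94585129·0.011975124 = 0.011326687.
SE(ȳ) = √(0.011326687) = 0.10643.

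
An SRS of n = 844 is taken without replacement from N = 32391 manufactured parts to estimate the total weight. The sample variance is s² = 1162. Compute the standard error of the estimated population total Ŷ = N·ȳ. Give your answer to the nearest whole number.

Var(Ŷ) = N²·Var(ȳ) = N²·(1 − n/N)·s²/n.
f = 844/32391 = 0.02605662; Var(ȳ) = 0.97394338·1162/844 = 1.3409031.
Var(Ŷ) = 32391² · 1.3409031 = 1.4068445 × 10^9.
SE(Ŷ) = √(1.4068445 × 10^9) = 37508.

37508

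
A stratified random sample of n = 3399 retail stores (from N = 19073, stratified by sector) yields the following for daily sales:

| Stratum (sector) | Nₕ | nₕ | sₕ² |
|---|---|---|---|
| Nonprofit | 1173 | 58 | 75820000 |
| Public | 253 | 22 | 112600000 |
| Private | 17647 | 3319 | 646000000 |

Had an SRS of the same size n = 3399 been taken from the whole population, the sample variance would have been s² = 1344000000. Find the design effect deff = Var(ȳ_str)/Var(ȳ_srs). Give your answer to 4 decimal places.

0.4333

Var(ȳ_str) = Σ Wₕ²(1−fₕ)sₕ²/nₕ with Wₕ = Nₕ/19073:
  Nonprofit: (1173/19073)²·(1−58/1173)·75820000/58 = 4699.922
  Public: (253/19073)²·(1−22/253)·112600000/22 = 822.26195
  Private: (17647/19073)²·(1−3319/17647)·646000000/3319 = 135283.15
  → Var(ȳ_str) = 140805.33.
Var(ȳ_srs) = (1 − 3399/19073)·1344000000/3399 = 324944.31.
deff = 140805.33 / 324944.31 = 0.4333.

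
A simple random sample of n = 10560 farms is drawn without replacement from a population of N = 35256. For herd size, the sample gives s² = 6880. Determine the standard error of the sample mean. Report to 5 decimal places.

Under SRS without replacement, Var(ȳ) = (1 − f)·s²/n with f = n/N = 10560/35256 = 0.29952349.
Var(ȳ) = (1 − 0.29952349)·6880/10560 = 0.70047651·0.65151515 = 0.45637106.
SE(ȳ) = √(0.45637106) = 0.67555.

0.67555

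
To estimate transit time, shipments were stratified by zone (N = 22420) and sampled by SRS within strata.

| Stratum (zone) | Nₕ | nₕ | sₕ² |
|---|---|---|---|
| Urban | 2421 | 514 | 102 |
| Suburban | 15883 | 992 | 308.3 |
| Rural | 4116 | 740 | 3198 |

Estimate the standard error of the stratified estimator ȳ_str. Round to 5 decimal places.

Var(ȳ_str) = Σₕ Wₕ²(1 − fₕ)sₕ²/nₕ with Wₕ = Nₕ/N, N = 22420.
Urban: Wₕ = 0.10798394; term = 0.10798394²·(1 − 0.21230896)·102/514 = 0.0018226837.
Suburban: Wₕ = 0.70842997; term = 0.70842997²·(1 − 0.06245671)·308.3/992 = 0.14623355.
Rural: Wₕ = 0.18358608; term = 0.18358608²·(1 − 0.17978620)·3198/740 = 0.11946848.
Sum = 0.26752471.
SE = √(0.26752471) = 0.51723.

0.51723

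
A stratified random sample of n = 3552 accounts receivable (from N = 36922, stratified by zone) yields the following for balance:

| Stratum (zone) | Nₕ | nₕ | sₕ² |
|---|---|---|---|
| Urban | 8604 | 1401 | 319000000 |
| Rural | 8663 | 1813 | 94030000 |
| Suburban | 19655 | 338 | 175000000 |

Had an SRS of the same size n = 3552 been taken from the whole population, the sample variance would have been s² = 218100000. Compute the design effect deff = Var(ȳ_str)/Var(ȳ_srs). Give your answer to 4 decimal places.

Var(ȳ_str) = Σ Wₕ²(1−fₕ)sₕ²/nₕ with Wₕ = Nₕ/36922:
  Urban: (8604/36922)²·(1−1401/8604)·319000000/1401 = 10351.325
  Rural: (8663/36922)²·(1−1813/8663)·94030000/1813 = 2257.6524
  Suburban: (19655/36922)²·(1−338/19655)·175000000/338 = 144199.46
  → Var(ȳ_str) = 156808.44.
Var(ȳ_srs) = (1 − 3552/36922)·218100000/3552 = 55494.98.
deff = 156808.44 / 55494.98 = 2.8256.

2.8256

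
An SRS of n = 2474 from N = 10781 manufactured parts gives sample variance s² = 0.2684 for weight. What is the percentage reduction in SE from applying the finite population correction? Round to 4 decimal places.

f = n/N = 2474/10781 = 0.22947778.
SE_no-fpc = √(s²/n) = 0.010415771; SE_fpc = √((1−f)s²/n) = 0.0091429004.
Ratio = √(1−f) = 0.87779395. Reduction = 100·(1 − 0.87779395) = 12.2206%.

12.2206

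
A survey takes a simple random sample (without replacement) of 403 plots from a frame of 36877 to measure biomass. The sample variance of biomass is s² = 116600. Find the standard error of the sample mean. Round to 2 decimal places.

Under SRS without replacement, Var(ȳ) = (1 − f)·s²/n with f = n/N = 403/36877 = 0.01092822.
Var(ȳ) = (1 − 0.01092822)·116600/403 = 0.98907178·289.33002 = 286.16816.
SE(ȳ) = √(286.16816) = 16.92.

16.92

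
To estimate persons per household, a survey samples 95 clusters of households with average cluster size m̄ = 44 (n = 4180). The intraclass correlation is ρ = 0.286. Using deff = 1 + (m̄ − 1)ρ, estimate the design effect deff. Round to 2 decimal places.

13.30

deff = 1 + (44 − 1)·0.286 = 1 + 12.298 = 13.298.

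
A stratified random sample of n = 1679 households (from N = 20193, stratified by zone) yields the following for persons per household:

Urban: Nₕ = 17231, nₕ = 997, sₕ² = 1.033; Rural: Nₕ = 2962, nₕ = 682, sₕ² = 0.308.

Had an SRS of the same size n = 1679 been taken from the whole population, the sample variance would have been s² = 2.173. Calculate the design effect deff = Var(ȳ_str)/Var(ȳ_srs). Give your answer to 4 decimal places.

Var(ȳ_str) = Σ Wₕ²(1−fₕ)sₕ²/nₕ with Wₕ = Nₕ/20193:
  Urban: (17231/20193)²·(1−997/17231)·1.033/997 = 7.1078703 × 10^-4
  Rural: (2962/20193)²·(1−682/2962)·0.308/682 = 7.4797064 × 10^-6
  → Var(ȳ_str) = 7.1826674 × 10^-4.
Var(ȳ_srs) = (1 − 1679/20193)·2.173/1679 = 0.0011866112.
deff = (7.1826674 × 10^-4) / 0.0011866112 = 0.6053.

0.6053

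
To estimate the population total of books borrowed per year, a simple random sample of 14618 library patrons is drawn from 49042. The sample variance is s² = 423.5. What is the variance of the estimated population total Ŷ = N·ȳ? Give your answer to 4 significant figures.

Var(Ŷ) = N²·Var(ȳ) = N²·(1 − n/N)·s²/n.
f = 14618/49042 = 0.29807104; Var(ȳ) = 0.70192896·423.5/14618 = 0.020335676.
Var(Ŷ) = 49042² · 0.020335676 = 4.8909696 × 10^7.

4.891 × 10^7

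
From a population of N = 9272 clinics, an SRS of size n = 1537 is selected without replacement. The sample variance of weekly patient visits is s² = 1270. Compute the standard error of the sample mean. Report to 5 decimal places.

Under SRS without replacement, Var(ȳ) = (1 − f)·s²/n with f = n/N = 1537/9272 = 0.16576790.
Var(ȳ) = (1 − 0.16576790)·1270/1537 = 0.83423210·0.82628497 = 0.68931344.
SE(ȳ) = √(0.68931344) = 0.83025.

0.83025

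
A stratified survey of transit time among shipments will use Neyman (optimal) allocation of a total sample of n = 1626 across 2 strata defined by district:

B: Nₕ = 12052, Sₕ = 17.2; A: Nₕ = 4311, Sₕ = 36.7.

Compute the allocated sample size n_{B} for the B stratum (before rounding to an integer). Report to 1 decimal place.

922.2

Neyman allocation: nₕ = n·NₕSₕ / Σⱼ NⱼSⱼ.
Σ NⱼSⱼ = 12052·17.2 + 4311·36.7 = 365508.1.
n_{B} = 1626·12052·17.2 / 365508.1 = 922.2.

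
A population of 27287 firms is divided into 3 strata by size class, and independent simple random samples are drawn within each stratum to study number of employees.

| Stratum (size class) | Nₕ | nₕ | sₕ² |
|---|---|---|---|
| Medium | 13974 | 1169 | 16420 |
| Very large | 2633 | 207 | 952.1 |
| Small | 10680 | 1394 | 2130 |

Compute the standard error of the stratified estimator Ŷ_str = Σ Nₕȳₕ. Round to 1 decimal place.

Var(Ŷ_str) = Σₕ Nₕ²(1 − fₕ)sₕ²/nₕ.
Medium: 13974²·(1 − 1169/13974)·16420/1169 = 2.5133847 × 10^9.
Very large: 2633²·(1 − 207/2633)·952.1/207 = 2.9380141 × 10^7.
Small: 10680²·(1 − 1394/10680)·2130/1394 = 1.5153633 × 10^8.
Sum = 2.6943012 × 10^9.
SE = √(2.6943012 × 10^9) = 51906.7.

51906.7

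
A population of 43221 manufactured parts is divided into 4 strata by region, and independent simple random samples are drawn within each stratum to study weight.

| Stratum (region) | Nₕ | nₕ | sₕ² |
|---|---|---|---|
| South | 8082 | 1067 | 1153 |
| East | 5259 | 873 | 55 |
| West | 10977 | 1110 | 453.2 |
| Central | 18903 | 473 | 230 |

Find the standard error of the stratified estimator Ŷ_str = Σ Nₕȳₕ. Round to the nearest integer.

16624

Var(Ŷ_str) = Σₕ Nₕ²(1 − fₕ)sₕ²/nₕ.
South: 8082²·(1 − 1067/8082)·1153/1067 = 6.1264855 × 10^7.
East: 5259²·(1 − 873/5259)·55/873 = 1.4531828 × 10^6.
West: 10977²·(1 − 1110/10977)·453.2/1110 = 4.4221729 × 10^7.
Central: 18903²·(1 − 473/18903)·230/473 = 1.6940365 × 10^8.
Sum = 2.7634342 × 10^8.
SE = √(2.7634342 × 10^8) = 16624.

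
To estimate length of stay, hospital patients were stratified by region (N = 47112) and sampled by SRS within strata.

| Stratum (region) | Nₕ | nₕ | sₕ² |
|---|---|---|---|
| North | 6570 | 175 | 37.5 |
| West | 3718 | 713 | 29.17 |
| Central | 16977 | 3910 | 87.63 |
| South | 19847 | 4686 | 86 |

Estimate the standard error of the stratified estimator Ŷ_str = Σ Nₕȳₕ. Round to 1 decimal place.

Var(Ŷ_str) = Σₕ Nₕ²(1 − fₕ)sₕ²/nₕ.
North: 6570²·(1 − 175/6570)·37.5/175 = 9.0032464 × 10^6.
West: 3718²·(1 − 713/3718)·29.17/713 = 457088.99.
Central: 16977²·(1 − 3910/16977)·87.63/3910 = 4.9717913 × 10^6.
South: 19847²·(1 − 4686/19847)·86/4686 = 5.5222859 × 10^6.
Sum = 1.9954413 × 10^7.
SE = √(1.9954413 × 10^7) = 4467.0.

4467.0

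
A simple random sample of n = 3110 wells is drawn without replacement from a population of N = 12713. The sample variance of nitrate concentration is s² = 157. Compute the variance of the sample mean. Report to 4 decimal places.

Under SRS without replacement, Var(ȳ) = (1 − f)·s²/n with f = n/N = 3110/12713 = 0.24463148.
Var(ȳ) = (1 − 0.24463148)·157/3110 = 0.75536852·0.050482315 = 0.038132752.

0.0381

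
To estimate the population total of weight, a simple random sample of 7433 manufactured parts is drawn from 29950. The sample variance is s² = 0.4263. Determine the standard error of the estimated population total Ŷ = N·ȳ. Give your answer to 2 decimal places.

196.67

Var(Ŷ) = N²·Var(ȳ) = N²·(1 − n/N)·s²/n.
f = 7433/29950 = 0.24818030; Var(ȳ) = 0.75181970·0.4263/7433 = 4.3118625 × 10^-5.
Var(Ŷ) = 29950² · (4.3118625 × 10^-5) = 38677.514.
SE(Ŷ) = √(38677.514) = 196.67.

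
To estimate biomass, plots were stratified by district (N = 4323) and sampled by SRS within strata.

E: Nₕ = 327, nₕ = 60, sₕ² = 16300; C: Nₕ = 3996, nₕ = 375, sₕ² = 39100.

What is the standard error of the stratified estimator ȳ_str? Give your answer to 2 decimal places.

Var(ȳ_str) = Σₕ Wₕ²(1 − fₕ)sₕ²/nₕ with Wₕ = Nₕ/N, N = 4323.
E: Wₕ = 0.07564192; term = 0.07564192²·(1 − 0.18348624)·16300/60 = 1.2691849.
C: Wₕ = 0.92435808; term = 0.92435808²·(1 − 0.09384384)·39100/375 = 80.728898.
Sum = 81.998083.
SE = √(81.998083) = 9.06.

9.06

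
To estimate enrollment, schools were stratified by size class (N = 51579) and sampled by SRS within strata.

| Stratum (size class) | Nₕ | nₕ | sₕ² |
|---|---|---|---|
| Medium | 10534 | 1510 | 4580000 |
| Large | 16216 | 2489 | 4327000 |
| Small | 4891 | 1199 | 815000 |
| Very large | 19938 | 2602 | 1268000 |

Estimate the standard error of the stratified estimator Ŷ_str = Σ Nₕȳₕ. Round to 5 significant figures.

Var(Ŷ_str) = Σₕ Nₕ²(1 − fₕ)sₕ²/nₕ.
Medium: 10534²·(1 − 1510/10534)·4580000/1510 = 2.8832409 × 10^11.
Large: 16216²·(1 − 2489/16216)·4327000/2489 = 3.8697363 × 10^11.
Small: 4891²·(1 − 1199/4891)·815000/1199 = 1.227433 × 10^10.
Very large: 19938²·(1 − 2602/19938)·1268000/2602 = 1.6843892 × 10^11.
Sum = 8.5601097 × 10^11.
SE = √(8.5601097 × 10^11) = 925210.

925210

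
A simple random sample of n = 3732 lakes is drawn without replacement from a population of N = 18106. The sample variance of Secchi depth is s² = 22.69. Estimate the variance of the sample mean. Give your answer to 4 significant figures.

0.004827

Under SRS without replacement, Var(ȳ) = (1 − f)·s²/n with f = n/N = 3732/18106 = 0.20611952.
Var(ȳ) = (1 − 0.20611952)·22.69/3732 = 0.79388048·0.0060798499 = 0.0048266742.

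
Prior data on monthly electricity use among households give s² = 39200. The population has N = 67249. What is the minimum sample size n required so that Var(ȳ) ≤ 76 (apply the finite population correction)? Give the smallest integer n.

Without fpc, n₀ = s²/D = 39200/76 = 515.7895.
With fpc, (1 − n/N)·s²/n ≤ D requires n ≥ n₀/(1 + n₀/N) = 515.7895/(1 + 515.7895/67249) = 511.8636.
Rounding up, n = 512.

512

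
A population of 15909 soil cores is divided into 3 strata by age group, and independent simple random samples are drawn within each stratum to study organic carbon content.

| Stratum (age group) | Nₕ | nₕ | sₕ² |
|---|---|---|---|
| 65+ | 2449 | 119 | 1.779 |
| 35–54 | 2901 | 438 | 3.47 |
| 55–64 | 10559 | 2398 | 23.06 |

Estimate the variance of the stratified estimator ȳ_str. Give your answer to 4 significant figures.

0.003835

Var(ȳ_str) = Σₕ Wₕ²(1 − fₕ)sₕ²/nₕ with Wₕ = Nₕ/N, N = 15909.
65+: Wₕ = 0.15393802; term = 0.15393802²·(1 − 0.04859126)·1.779/119 = 3.3704503 × 10^-4.
35–54: Wₕ = 0.18234961; term = 0.18234961²·(1 − 0.15098242)·3.47/438 = 2.2365661 × 10^-4.
55–64: Wₕ = 0.66371236; term = 0.66371236²·(1 − 0.22710484)·23.06/2398 = 0.0032740894.
Sum = 0.003834791.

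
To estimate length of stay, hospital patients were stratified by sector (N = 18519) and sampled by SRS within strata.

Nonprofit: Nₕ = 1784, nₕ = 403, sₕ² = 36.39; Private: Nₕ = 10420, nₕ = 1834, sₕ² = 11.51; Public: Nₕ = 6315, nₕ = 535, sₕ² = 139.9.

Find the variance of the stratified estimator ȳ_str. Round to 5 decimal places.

Var(ȳ_str) = Σₕ Wₕ²(1 − fₕ)sₕ²/nₕ with Wₕ = Nₕ/N, N = 18519.
Nonprofit: Wₕ = 0.09633350; term = 0.09633350²·(1 − 0.22589686)·36.39/403 = 6.4867995 × 10^-4.
Private: Wₕ = 0.56266537; term = 0.56266537²·(1 − 0.17600768)·11.51/1834 = 0.0016371917.
Public: Wₕ = 0.34100113; term = 0.34100113²·(1 − 0.08471892)·139.9/535 = 0.02783108.
Sum = 0.030116952.

0.03012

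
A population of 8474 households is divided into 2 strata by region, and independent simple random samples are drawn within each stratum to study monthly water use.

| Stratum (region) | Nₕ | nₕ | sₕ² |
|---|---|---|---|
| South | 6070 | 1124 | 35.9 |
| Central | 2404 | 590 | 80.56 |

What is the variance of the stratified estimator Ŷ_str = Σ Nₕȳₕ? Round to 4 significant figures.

Var(Ŷ_str) = Σₕ Nₕ²(1 − fₕ)sₕ²/nₕ.
South: 6070²·(1 − 1124/6070)·35.9/1124 = 958894.75.
Central: 2404²·(1 − 590/2404)·80.56/590 = 595441.63.
Sum = 1.5543364 × 10^6.

1.554 × 10^6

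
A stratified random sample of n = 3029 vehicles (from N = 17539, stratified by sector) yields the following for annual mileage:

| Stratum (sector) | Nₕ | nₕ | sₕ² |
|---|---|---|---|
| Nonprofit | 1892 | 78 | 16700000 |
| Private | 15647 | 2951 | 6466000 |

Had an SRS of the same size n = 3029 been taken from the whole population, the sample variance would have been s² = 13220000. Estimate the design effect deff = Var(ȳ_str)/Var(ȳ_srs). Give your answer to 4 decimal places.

1.0535

Var(ȳ_str) = Σ Wₕ²(1−fₕ)sₕ²/nₕ with Wₕ = Nₕ/17539:
  Nonprofit: (1892/17539)²·(1−78/1892)·16700000/78 = 2388.7496
  Private: (15647/17539)²·(1−2951/15647)·6466000/2951 = 1414.9948
  → Var(ȳ_str) = 3803.7444.
Var(ȳ_srs) = (1 − 3029/17539)·13220000/3029 = 3610.7279.
deff = 3803.7444 / 3610.7279 = 1.0535.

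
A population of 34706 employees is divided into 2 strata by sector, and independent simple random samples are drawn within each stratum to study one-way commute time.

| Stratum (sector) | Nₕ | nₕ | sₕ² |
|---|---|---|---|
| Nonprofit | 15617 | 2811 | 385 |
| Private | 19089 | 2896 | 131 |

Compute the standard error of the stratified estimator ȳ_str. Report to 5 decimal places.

0.18533

Var(ȳ_str) = Σₕ Wₕ²(1 − fₕ)sₕ²/nₕ with Wₕ = Nₕ/N, N = 34706.
Nonprofit: Wₕ = 0.44997983; term = 0.44997983²·(1 − 0.17999616)·385/2811 = 0.022740597.
Private: Wₕ = 0.55002017; term = 0.55002017²·(1 − 0.15171041)·131/2896 = 0.011608447.
Sum = 0.034349044.
SE = √(0.034349044) = 0.18533.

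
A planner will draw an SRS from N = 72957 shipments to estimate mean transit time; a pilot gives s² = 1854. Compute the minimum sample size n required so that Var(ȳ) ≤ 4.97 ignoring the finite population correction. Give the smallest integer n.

374

Without fpc, n₀ = s²/D = 1854/4.97 = 373.0382.
Rounding up, n = 374.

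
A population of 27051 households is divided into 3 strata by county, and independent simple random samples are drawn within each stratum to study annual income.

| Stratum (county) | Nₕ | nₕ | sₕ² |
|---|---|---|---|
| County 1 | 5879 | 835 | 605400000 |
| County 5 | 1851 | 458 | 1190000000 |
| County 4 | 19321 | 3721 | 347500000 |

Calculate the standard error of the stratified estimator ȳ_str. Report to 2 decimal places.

Var(ȳ_str) = Σₕ Wₕ²(1 − fₕ)sₕ²/nₕ with Wₕ = Nₕ/N, N = 27051.
County 1: Wₕ = 0.21733023; term = 0.21733023²·(1 − 0.14203096)·605400000/835 = 29381.085.
County 5: Wₕ = 0.06842631; term = 0.06842631²·(1 − 0.24743382)·1190000000/458 = 9155.2956.
County 4: Wₕ = 0.71424347; term = 0.71424347²·(1 − 0.19258838)·347500000/3721 = 38466.501.
Sum = 77002.882.
SE = √(77002.882) = 277.49.

277.49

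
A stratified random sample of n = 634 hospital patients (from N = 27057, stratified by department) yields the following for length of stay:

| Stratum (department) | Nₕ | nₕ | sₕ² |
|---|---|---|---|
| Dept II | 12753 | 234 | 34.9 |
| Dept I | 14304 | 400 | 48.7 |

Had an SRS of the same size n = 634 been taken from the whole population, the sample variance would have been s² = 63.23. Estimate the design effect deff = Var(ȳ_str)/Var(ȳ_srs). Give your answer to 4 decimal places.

0.6736

Var(ȳ_str) = Σ Wₕ²(1−fₕ)sₕ²/nₕ with Wₕ = Nₕ/27057:
  Dept II: (12753/27057)²·(1−234/12753)·34.9/234 = 0.032526122
  Dept I: (14304/27057)²·(1−400/14304)·48.7/400 = 0.03307554
  → Var(ȳ_str) = 0.065601662.
Var(ȳ_srs) = (1 − 634/27057)·63.23/634 = 0.097394943.
deff = 0.065601662 / 0.097394943 = 0.6736.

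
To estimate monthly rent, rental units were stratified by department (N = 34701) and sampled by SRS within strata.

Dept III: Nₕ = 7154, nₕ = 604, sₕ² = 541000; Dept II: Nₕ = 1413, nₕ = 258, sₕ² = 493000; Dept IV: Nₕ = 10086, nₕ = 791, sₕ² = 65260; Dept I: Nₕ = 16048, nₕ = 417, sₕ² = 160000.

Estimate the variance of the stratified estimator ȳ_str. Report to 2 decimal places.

123.80

Var(ȳ_str) = Σₕ Wₕ²(1 − fₕ)sₕ²/nₕ with Wₕ = Nₕ/N, N = 34701.
Dept III: Wₕ = 0.20616121; term = 0.20616121²·(1 − 0.08442829)·541000/604 = 34.85512.
Dept II: Wₕ = 0.04071929; term = 0.04071929²·(1 − 0.18259023)·493000/258 = 2.5898069.
Dept IV: Wₕ = 0.29065445; term = 0.29065445²·(1 − 0.07842554)·65260/791 = 6.423252.
Dept I: Wₕ = 0.46246506; term = 0.46246506²·(1 − 0.02598455)·160000/417 = 79.929597.
Sum = 123.79778.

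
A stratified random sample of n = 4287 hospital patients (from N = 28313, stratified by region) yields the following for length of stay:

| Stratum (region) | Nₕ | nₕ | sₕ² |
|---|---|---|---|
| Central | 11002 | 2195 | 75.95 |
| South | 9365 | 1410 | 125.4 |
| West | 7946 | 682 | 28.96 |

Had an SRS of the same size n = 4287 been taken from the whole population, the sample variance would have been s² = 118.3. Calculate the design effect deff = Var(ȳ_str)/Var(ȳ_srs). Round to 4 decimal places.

0.6621

Var(ȳ_str) = Σ Wₕ²(1−fₕ)sₕ²/nₕ with Wₕ = Nₕ/28313:
  Central: (11002/28313)²·(1−2195/11002)·75.95/2195 = 0.0041823571
  South: (9365/28313)²·(1−1410/9365)·125.4/1410 = 0.0082652237
  West: (7946/28313)²·(1−682/7946)·28.96/682 = 0.0030575024
  → Var(ȳ_str) = 0.015505083.
Var(ȳ_srs) = (1 − 4287/28313)·118.3/4287 = 0.023416762.
deff = 0.015505083 / 0.023416762 = 0.6621.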